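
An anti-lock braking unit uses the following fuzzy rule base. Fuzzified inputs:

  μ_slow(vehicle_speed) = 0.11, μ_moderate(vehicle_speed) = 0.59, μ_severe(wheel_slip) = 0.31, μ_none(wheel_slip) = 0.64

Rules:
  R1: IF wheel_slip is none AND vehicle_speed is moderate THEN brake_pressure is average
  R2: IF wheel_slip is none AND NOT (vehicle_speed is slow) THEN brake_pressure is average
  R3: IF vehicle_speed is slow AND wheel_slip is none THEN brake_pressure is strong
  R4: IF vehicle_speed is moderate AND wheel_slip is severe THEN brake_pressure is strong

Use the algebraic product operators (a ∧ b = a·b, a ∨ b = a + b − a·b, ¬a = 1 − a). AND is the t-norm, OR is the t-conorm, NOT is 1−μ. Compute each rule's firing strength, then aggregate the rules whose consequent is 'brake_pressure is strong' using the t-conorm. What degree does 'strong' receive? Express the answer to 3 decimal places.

R1: none=0.64, moderate=0.59; AND[a·b] → w = 0.3776
R2: none=0.64, ¬slow=1−0.11=0.89; AND[a·b] → w = 0.5696
R3: slow=0.11, none=0.64; AND[a·b] → w = 0.0704
R4: moderate=0.59, severe=0.31; AND[a·b] → w = 0.1829
Rules with consequent 'strong': {R3, R4} → strengths 0.0704, 0.1829
Aggregate via t-conorm [a + b − a·b]: 0.2404

0.240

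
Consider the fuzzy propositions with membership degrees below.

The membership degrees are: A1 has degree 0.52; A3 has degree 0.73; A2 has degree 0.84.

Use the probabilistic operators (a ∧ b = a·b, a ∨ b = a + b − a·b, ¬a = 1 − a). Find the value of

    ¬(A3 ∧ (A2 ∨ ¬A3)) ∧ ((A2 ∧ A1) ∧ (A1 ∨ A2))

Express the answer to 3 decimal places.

¬A3 = 1 − 0.7300 = 0.2700
A2 ∨ ¬A3 = a + b − a·b on (0.8400, 0.2700) = 0.8832
A3 ∧ (A2 ∨ ¬A3) = a·b on (0.7300, 0.8832) = 0.6447
¬(A3 ∧ (A2 ∨ ¬A3)) = 1 − 0.6447 = 0.3553
A2 ∧ A1 = a·b on (0.8400, 0.5200) = 0.4368
A1 ∨ A2 = a + b − a·b on (0.5200, 0.8400) = 0.9232
(A2 ∧ A1) ∧ (A1 ∨ A2) = a·b on (0.4368, 0.9232) = 0.4033
¬(A3 ∧ (A2 ∨ ¬A3)) ∧ ((A2 ∧ A1) ∧ (A1 ∨ A2)) = a·b on (0.3553, 0.4033) = 0.1433

0.143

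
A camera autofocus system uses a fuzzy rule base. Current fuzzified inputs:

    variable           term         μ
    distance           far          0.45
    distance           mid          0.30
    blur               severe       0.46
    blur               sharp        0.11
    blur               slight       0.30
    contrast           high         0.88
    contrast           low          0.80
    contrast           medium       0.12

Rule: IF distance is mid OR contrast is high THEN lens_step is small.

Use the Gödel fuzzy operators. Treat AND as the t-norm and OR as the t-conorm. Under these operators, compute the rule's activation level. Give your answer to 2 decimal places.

0.88

firing strength: mid=0.30, high=0.88; OR[max(a, b)] → w = 0.88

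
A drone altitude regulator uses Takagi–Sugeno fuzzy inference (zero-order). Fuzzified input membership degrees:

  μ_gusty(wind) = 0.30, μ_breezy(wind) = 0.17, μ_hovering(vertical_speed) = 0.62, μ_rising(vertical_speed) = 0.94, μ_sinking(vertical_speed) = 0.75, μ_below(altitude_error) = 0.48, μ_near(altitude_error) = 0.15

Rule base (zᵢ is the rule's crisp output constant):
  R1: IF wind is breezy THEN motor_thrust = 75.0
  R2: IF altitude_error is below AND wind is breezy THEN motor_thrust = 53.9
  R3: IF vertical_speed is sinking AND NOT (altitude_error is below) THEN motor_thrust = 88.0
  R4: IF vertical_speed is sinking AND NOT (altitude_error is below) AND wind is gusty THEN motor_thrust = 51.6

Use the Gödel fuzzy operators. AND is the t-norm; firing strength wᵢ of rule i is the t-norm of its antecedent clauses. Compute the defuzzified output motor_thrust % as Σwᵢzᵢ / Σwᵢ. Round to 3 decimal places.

71.684

R1 (z=75.0): breezy=0.17 → w = 0.17
R2 (z=53.9): below=0.48, breezy=0.17; AND[min(a, b)] → w = 0.17
R3 (z=88.0): sinking=0.75, ¬below=1−0.48=0.52; AND[min(a, b)] → w = 0.52
R4 (z=51.6): sinking=0.75, ¬below=1−0.48=0.52, gusty=0.30; AND[min(a, b)] → w = 0.30
Weighted average = (0.17·75.0 + 0.17·53.9 + 0.52·88.0 + 0.30·51.6) / (0.17 + 0.17 + 0.52 + 0.30)
  = 83.1530 / 1.1600 = 71.684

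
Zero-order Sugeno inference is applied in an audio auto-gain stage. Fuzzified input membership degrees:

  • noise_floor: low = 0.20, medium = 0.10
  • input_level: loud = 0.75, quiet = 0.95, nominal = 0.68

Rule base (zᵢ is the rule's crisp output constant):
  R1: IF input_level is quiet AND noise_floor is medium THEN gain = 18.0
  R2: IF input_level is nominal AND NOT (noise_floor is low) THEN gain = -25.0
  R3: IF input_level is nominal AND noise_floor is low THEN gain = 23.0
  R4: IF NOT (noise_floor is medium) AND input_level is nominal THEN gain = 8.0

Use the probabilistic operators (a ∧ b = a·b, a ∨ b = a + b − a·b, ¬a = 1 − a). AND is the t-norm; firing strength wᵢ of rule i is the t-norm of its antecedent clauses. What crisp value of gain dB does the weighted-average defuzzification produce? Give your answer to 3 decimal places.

-2.787

R1 (z=18.0): quiet=0.95, medium=0.10; AND[a·b] → w = 0.0950
R2 (z=-25.0): nominal=0.68, ¬low=1−0.20=0.80; AND[a·b] → w = 0.5440
R3 (z=23.0): nominal=0.68, low=0.20; AND[a·b] → w = 0.1360
R4 (z=8.0): ¬medium=1−0.10=0.90, nominal=0.68; AND[a·b] → w = 0.6120
Weighted average = (0.0950·18.0 + 0.5440·-25.0 + 0.1360·23.0 + 0.6120·8.0) / (0.0950 + 0.5440 + 0.1360 + 0.6120)
  = -3.8660 / 1.3870 = -2.787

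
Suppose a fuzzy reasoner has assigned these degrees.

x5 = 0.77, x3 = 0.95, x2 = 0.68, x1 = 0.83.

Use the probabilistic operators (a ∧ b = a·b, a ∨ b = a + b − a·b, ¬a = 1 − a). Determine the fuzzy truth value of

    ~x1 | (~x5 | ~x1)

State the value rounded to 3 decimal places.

~x1 = 1 − 0.8300 = 0.1700
~x5 = 1 − 0.7700 = 0.2300
~x1 = 1 − 0.8300 = 0.1700
~x5 | ~x1 = a + b − a·b on (0.2300, 0.1700) = 0.3609
~x1 | (~x5 | ~x1) = a + b − a·b on (0.1700, 0.3609) = 0.4695

0.470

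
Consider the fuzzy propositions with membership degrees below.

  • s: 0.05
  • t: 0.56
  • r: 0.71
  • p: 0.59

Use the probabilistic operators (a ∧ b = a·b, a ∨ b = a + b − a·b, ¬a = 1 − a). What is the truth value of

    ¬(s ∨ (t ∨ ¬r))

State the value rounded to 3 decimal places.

¬r = 1 − 0.7100 = 0.2900
t ∨ ¬r = a + b − a·b on (0.5600, 0.2900) = 0.6876
s ∨ (t ∨ ¬r) = a + b − a·b on (0.0500, 0.6876) = 0.7032
¬(s ∨ (t ∨ ¬r)) = 1 − 0.7032 = 0.2968

0.297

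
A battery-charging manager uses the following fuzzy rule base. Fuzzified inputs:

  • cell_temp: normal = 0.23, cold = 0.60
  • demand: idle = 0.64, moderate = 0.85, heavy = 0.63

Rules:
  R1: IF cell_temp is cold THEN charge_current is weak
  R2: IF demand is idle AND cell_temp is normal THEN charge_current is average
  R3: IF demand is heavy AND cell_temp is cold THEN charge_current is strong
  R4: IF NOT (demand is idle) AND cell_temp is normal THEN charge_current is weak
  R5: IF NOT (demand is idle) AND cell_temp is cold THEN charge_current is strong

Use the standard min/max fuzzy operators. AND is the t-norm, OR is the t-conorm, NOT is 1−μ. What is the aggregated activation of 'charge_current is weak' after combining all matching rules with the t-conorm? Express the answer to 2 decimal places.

0.60

R1: cold=0.60 → w = 0.60
R2: idle=0.64, normal=0.23; AND[min(a, b)] → w = 0.23
R3: heavy=0.63, cold=0.60; AND[min(a, b)] → w = 0.60
R4: ¬idle=1−0.64=0.36, normal=0.23; AND[min(a, b)] → w = 0.23
R5: ¬idle=1−0.64=0.36, cold=0.60; AND[min(a, b)] → w = 0.36
Rules with consequent 'weak': {R1, R4} → strengths 0.60, 0.23
Aggregate via t-conorm [max(a, b)]: 0.60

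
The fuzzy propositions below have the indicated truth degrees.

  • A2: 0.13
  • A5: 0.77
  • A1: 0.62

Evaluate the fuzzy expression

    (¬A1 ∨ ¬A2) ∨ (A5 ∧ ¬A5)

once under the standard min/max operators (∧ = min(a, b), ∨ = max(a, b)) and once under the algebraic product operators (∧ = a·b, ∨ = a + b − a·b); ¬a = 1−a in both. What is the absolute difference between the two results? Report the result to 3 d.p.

0.064

Under standard min/max:
  ¬A1 = 1 − 0.62 = 0.38
  ¬A2 = 1 − 0.13 = 0.87
  ¬A1 ∨ ¬A2 = max(a, b) on (0.38, 0.87) = 0.87
  ¬A5 = 1 − 0.77 = 0.23
  A5 ∧ ¬A5 = min(a, b) on (0.77, 0.23) = 0.23
  (¬A1 ∨ ¬A2) ∨ (A5 ∧ ¬A5) = max(a, b) on (0.87, 0.23) = 0.87
  → value = 0.8700
Under algebraic product:
  ¬A1 = 1 − 0.6200 = 0.3800
  ¬A2 = 1 − 0.1300 = 0.8700
  ¬A1 ∨ ¬A2 = a + b − a·b on (0.3800, 0.8700) = 0.9194
  ¬A5 = 1 − 0.7700 = 0.2300
  A5 ∧ ¬A5 = a·b on (0.7700, 0.2300) = 0.1771
  (¬A1 ∨ ¬A2) ∨ (A5 ∧ ¬A5) = a + b − a·b on (0.9194, 0.1771) = 0.9337
  → value = 0.9337
|0.8700 − 0.9337| = 0.064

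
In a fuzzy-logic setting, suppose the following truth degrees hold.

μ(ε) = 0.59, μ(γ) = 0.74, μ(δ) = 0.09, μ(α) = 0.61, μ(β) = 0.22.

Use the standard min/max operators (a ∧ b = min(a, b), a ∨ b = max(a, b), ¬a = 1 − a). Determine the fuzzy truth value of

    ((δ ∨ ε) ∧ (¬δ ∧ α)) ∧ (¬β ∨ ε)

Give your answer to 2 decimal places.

0.59

δ ∨ ε = max(a, b) on (0.09, 0.59) = 0.59
¬δ = 1 − 0.09 = 0.91
¬δ ∧ α = min(a, b) on (0.91, 0.61) = 0.61
(δ ∨ ε) ∧ (¬δ ∧ α) = min(a, b) on (0.59, 0.61) = 0.59
¬β = 1 − 0.22 = 0.78
¬β ∨ ε = max(a, b) on (0.78, 0.59) = 0.78
((δ ∨ ε) ∧ (¬δ ∧ α)) ∧ (¬β ∨ ε) = min(a, b) on (0.59, 0.78) = 0.59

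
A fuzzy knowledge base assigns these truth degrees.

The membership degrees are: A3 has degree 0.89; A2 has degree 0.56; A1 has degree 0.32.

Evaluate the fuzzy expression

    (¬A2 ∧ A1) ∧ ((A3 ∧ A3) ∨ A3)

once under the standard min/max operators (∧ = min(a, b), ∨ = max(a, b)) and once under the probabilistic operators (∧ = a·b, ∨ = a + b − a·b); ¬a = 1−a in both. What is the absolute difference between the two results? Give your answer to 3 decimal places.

Under standard min/max:
  ¬A2 = 1 − 0.56 = 0.44
  ¬A2 ∧ A1 = min(a, b) on (0.44, 0.32) = 0.32
  A3 ∧ A3 = min(a, b) on (0.89, 0.89) = 0.89
  (A3 ∧ A3) ∨ A3 = max(a, b) on (0.89, 0.89) = 0.89
  (¬A2 ∧ A1) ∧ ((A3 ∧ A3) ∨ A3) = min(a, b) on (0.32, 0.89) = 0.32
  → value = 0.3200
Under probabilistic:
  ¬A2 = 1 − 0.5600 = 0.4400
  ¬A2 ∧ A1 = a·b on (0.4400, 0.3200) = 0.1408
  A3 ∧ A3 = a·b on (0.8900, 0.8900) = 0.7921
  (A3 ∧ A3) ∨ A3 = a + b − a·b on (0.7921, 0.8900) = 0.9771
  (¬A2 ∧ A1) ∧ ((A3 ∧ A3) ∨ A3) = a·b on (0.1408, 0.9771) = 0.1376
  → value = 0.1376
|0.3200 − 0.1376| = 0.182

0.182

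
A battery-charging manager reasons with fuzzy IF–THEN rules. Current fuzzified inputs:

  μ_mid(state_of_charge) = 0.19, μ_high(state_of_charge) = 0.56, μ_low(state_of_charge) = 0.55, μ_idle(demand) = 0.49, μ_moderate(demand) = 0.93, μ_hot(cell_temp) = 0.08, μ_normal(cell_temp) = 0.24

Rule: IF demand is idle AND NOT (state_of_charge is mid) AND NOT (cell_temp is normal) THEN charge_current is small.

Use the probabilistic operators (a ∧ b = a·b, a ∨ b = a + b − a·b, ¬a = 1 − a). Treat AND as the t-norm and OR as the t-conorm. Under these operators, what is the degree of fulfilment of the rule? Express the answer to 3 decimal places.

firing strength: idle=0.49, ¬mid=1−0.19=0.81, ¬normal=1−0.24=0.76; AND[a·b] → w = 0.3016

0.302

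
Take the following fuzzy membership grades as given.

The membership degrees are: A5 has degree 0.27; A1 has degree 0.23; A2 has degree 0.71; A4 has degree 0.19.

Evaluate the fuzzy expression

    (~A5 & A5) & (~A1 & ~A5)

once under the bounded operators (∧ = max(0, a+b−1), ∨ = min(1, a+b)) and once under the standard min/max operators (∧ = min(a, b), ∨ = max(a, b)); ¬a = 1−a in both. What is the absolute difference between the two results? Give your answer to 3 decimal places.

Under bounded:
  ~A5 = 1 − 0.27 = 0.73
  ~A5 & A5 = max(0, a+b−1) on (0.73, 0.27) = 0.00
  ~A1 = 1 − 0.23 = 0.77
  ~A5 = 1 − 0.27 = 0.73
  ~A1 & ~A5 = max(0, a+b−1) on (0.77, 0.73) = 0.50
  (~A5 & A5) & (~A1 & ~A5) = max(0, a+b−1) on (0.00, 0.50) = 0.00
  → value = 0.0000
Under standard min/max:
  ~A5 = 1 − 0.27 = 0.73
  ~A5 & A5 = min(a, b) on (0.73, 0.27) = 0.27
  ~A1 = 1 − 0.23 = 0.77
  ~A5 = 1 − 0.27 = 0.73
  ~A1 & ~A5 = min(a, b) on (0.77, 0.73) = 0.73
  (~A5 & A5) & (~A1 & ~A5) = min(a, b) on (0.27, 0.73) = 0.27
  → value = 0.2700
|0.0000 − 0.2700| = 0.270

0.270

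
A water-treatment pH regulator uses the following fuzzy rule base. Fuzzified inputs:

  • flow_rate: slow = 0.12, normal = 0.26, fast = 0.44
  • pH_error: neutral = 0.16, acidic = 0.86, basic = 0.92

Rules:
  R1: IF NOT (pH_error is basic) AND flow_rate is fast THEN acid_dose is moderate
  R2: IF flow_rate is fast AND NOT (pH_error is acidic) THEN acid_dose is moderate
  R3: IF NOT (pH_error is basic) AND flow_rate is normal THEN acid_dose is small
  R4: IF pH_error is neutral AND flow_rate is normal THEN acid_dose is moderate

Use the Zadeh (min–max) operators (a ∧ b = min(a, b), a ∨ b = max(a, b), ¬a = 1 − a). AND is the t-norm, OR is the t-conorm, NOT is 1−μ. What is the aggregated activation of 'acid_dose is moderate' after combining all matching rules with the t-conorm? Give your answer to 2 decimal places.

0.16

R1: ¬basic=1−0.92=0.08, fast=0.44; AND[min(a, b)] → w = 0.08
R2: fast=0.44, ¬acidic=1−0.86=0.14; AND[min(a, b)] → w = 0.14
R3: ¬basic=1−0.92=0.08, normal=0.26; AND[min(a, b)] → w = 0.08
R4: neutral=0.16, normal=0.26; AND[min(a, b)] → w = 0.16
Rules with consequent 'moderate': {R1, R2, R4} → strengths 0.08, 0.14, 0.16
Aggregate via t-conorm [max(a, b)]: 0.16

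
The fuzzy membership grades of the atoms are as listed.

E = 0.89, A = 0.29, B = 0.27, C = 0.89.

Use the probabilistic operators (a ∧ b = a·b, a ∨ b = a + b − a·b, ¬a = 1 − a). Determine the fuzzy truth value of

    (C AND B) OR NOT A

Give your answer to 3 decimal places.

0.780

C AND B = a·b on (0.8900, 0.2700) = 0.2403
NOT A = 1 − 0.2900 = 0.7100
(C AND B) OR NOT A = a + b − a·b on (0.2403, 0.7100) = 0.7797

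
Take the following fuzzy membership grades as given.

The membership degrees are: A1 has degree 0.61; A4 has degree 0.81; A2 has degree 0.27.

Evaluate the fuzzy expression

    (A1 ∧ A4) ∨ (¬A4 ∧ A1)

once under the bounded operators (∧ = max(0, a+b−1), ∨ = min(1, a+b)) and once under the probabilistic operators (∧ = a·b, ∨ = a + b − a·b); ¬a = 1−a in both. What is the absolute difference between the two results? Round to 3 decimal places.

Under bounded:
  A1 ∧ A4 = max(0, a+b−1) on (0.61, 0.81) = 0.42
  ¬A4 = 1 − 0.81 = 0.19
  ¬A4 ∧ A1 = max(0, a+b−1) on (0.19, 0.61) = 0.00
  (A1 ∧ A4) ∨ (¬A4 ∧ A1) = min(1, a+b) on (0.42, 0.00) = 0.42
  → value = 0.4200
Under probabilistic:
  A1 ∧ A4 = a·b on (0.6100, 0.8100) = 0.4941
  ¬A4 = 1 − 0.8100 = 0.1900
  ¬A4 ∧ A1 = a·b on (0.1900, 0.6100) = 0.1159
  (A1 ∧ A4) ∨ (¬A4 ∧ A1) = a + b − a·b on (0.4941, 0.1159) = 0.5527
  → value = 0.5527
|0.4200 − 0.5527| = 0.133

0.133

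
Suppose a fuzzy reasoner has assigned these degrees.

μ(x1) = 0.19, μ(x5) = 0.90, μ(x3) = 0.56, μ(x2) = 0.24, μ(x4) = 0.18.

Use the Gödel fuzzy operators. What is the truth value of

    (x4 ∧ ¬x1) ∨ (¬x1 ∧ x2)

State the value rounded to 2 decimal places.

¬x1 = 1 − 0.19 = 0.81
x4 ∧ ¬x1 = min(a, b) on (0.18, 0.81) = 0.18
¬x1 = 1 − 0.19 = 0.81
¬x1 ∧ x2 = min(a, b) on (0.81, 0.24) = 0.24
(x4 ∧ ¬x1) ∨ (¬x1 ∧ x2) = max(a, b) on (0.18, 0.24) = 0.24

0.24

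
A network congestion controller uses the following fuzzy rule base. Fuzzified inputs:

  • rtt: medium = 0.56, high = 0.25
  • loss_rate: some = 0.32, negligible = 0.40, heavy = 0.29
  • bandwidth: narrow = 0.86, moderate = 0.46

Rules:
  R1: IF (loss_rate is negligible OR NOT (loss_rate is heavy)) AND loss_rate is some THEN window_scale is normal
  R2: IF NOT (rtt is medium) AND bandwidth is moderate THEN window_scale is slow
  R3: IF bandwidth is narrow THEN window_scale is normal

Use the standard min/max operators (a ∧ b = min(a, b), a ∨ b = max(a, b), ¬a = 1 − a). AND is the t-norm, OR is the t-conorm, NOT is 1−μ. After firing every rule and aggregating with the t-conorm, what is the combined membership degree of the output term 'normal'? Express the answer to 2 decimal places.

R1: (negligible=0.40 OR ¬heavy=1−0.29=0.71) = 0.71; AND[min(a, b)] with some=0.32 → w = 0.32
R2: ¬medium=1−0.56=0.44, moderate=0.46; AND[min(a, b)] → w = 0.44
R3: narrow=0.86 → w = 0.86
Rules with consequent 'normal': {R1, R3} → strengths 0.32, 0.86
Aggregate via t-conorm [max(a, b)]: 0.86

0.86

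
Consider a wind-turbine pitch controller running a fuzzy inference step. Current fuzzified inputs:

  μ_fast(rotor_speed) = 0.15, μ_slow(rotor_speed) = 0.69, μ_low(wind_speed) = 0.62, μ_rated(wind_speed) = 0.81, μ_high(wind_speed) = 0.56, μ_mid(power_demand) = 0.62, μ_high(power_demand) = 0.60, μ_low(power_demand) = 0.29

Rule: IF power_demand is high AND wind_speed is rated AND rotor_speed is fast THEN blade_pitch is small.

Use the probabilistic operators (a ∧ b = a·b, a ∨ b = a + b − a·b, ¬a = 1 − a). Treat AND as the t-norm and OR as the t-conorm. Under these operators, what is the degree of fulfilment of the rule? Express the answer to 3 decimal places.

0.073

firing strength: high=0.60, rated=0.81, fast=0.15; AND[a·b] → w = 0.0729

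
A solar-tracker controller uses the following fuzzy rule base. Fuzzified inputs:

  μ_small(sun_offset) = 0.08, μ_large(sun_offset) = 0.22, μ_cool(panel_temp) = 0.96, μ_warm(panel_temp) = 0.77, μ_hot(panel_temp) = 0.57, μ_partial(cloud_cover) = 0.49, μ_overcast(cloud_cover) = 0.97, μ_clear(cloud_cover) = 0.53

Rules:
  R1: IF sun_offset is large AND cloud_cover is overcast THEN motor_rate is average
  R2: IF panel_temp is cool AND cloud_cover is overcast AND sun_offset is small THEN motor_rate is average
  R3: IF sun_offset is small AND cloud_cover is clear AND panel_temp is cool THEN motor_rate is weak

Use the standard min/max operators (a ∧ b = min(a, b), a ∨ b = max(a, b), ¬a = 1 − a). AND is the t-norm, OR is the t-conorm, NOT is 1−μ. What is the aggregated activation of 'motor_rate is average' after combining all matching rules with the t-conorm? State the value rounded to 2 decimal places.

R1: large=0.22, overcast=0.97; AND[min(a, b)] → w = 0.22
R2: cool=0.96, overcast=0.97, small=0.08; AND[min(a, b)] → w = 0.08
R3: small=0.08, clear=0.53, cool=0.96; AND[min(a, b)] → w = 0.08
Rules with consequent 'average': {R1, R2} → strengths 0.22, 0.08
Aggregate via t-conorm [max(a, b)]: 0.22

0.22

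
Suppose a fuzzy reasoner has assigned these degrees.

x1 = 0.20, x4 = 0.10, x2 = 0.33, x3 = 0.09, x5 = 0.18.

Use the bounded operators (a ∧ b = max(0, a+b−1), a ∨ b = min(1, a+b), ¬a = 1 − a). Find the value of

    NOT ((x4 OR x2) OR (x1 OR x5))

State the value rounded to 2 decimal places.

0.19

x4 OR x2 = min(1, a+b) on (0.10, 0.33) = 0.43
x1 OR x5 = min(1, a+b) on (0.20, 0.18) = 0.38
(x4 OR x2) OR (x1 OR x5) = min(1, a+b) on (0.43, 0.38) = 0.81
NOT ((x4 OR x2) OR (x1 OR x5)) = 1 − 0.81 = 0.19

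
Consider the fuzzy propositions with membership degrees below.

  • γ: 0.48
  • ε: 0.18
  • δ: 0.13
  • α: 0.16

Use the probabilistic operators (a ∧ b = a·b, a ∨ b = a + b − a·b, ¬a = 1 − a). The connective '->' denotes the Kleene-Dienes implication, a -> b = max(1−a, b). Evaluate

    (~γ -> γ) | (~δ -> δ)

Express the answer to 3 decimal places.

0.548

~γ = 1 − 0.4800 = 0.5200
~γ -> γ  [Kleene-Dienes: max(1−a, b)] with a=0.5200, b=0.4800 → 0.4800
~δ = 1 − 0.1300 = 0.8700
~δ -> δ  [Kleene-Dienes: max(1−a, b)] with a=0.8700, b=0.1300 → 0.1300
(~γ -> γ) | (~δ -> δ) = a + b − a·b on (0.4800, 0.1300) = 0.5476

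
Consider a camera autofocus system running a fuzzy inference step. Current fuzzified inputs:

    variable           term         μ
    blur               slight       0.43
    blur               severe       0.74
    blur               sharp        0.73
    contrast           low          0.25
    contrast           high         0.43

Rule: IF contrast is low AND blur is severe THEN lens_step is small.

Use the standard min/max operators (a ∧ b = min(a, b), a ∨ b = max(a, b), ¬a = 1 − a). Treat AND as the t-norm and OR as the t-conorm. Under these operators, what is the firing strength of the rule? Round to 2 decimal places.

0.25

firing strength: low=0.25, severe=0.74; AND[min(a, b)] → w = 0.25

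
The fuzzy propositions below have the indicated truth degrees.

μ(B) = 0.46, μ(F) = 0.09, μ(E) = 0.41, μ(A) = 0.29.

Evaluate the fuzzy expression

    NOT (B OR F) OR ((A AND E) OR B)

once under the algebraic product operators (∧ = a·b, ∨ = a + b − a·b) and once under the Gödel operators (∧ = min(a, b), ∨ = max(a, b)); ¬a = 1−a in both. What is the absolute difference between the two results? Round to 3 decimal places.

Under algebraic product:
  B OR F = a + b − a·b on (0.4600, 0.0900) = 0.5086
  NOT (B OR F) = 1 − 0.5086 = 0.4914
  A AND E = a·b on (0.2900, 0.4100) = 0.1189
  (A AND E) OR B = a + b − a·b on (0.1189, 0.4600) = 0.5242
  NOT (B OR F) OR ((A AND E) OR B) = a + b − a·b on (0.4914, 0.5242) = 0.7580
  → value = 0.7580
Under Gödel:
  B OR F = max(a, b) on (0.46, 0.09) = 0.46
  NOT (B OR F) = 1 − 0.46 = 0.54
  A AND E = min(a, b) on (0.29, 0.41) = 0.29
  (A AND E) OR B = max(a, b) on (0.29, 0.46) = 0.46
  NOT (B OR F) OR ((A AND E) OR B) = max(a, b) on (0.54, 0.46) = 0.54
  → value = 0.5400
|0.7580 − 0.5400| = 0.218

0.218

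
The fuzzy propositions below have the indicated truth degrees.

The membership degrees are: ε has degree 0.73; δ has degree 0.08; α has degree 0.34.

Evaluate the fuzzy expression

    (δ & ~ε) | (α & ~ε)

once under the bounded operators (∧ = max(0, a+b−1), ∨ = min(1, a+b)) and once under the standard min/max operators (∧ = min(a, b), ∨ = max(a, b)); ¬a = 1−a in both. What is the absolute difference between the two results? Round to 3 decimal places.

Under bounded:
  ~ε = 1 − 0.73 = 0.27
  δ & ~ε = max(0, a+b−1) on (0.08, 0.27) = 0.00
  ~ε = 1 − 0.73 = 0.27
  α & ~ε = max(0, a+b−1) on (0.34, 0.27) = 0.00
  (δ & ~ε) | (α & ~ε) = min(1, a+b) on (0.00, 0.00) = 0.00
  → value = 0.0000
Under standard min/max:
  ~ε = 1 − 0.73 = 0.27
  δ & ~ε = min(a, b) on (0.08, 0.27) = 0.08
  ~ε = 1 − 0.73 = 0.27
  α & ~ε = min(a, b) on (0.34, 0.27) = 0.27
  (δ & ~ε) | (α & ~ε) = max(a, b) on (0.08, 0.27) = 0.27
  → value = 0.2700
|0.0000 − 0.2700| = 0.270

0.270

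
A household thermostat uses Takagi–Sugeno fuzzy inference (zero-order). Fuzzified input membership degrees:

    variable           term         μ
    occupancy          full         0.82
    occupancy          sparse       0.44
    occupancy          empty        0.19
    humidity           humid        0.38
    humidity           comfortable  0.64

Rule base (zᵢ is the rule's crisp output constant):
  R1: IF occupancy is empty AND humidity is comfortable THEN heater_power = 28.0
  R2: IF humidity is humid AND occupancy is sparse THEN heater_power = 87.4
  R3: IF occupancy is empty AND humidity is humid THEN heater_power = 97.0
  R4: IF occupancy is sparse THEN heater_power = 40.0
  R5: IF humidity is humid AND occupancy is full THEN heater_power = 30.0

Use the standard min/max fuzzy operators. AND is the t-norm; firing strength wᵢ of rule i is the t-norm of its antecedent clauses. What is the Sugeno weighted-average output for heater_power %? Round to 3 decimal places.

54.406

R1 (z=28.0): empty=0.19, comfortable=0.64; AND[min(a, b)] → w = 0.19
R2 (z=87.4): humid=0.38, sparse=0.44; AND[min(a, b)] → w = 0.38
R3 (z=97.0): empty=0.19, humid=0.38; AND[min(a, b)] → w = 0.19
R4 (z=40.0): sparse=0.44 → w = 0.44
R5 (z=30.0): humid=0.38, full=0.82; AND[min(a, b)] → w = 0.38
Weighted average = (0.19·28.0 + 0.38·87.4 + 0.19·97.0 + 0.44·40.0 + 0.38·30.0) / (0.19 + 0.38 + 0.19 + 0.44 + 0.38)
  = 85.9620 / 1.5800 = 54.406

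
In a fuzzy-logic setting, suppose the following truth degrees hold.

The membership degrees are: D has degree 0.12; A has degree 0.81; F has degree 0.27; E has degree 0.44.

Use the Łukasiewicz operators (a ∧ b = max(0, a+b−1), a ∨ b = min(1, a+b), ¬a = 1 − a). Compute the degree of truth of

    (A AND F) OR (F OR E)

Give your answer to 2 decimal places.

0.79

A AND F = max(0, a+b−1) on (0.81, 0.27) = 0.08
F OR E = min(1, a+b) on (0.27, 0.44) = 0.71
(A AND F) OR (F OR E) = min(1, a+b) on (0.08, 0.71) = 0.79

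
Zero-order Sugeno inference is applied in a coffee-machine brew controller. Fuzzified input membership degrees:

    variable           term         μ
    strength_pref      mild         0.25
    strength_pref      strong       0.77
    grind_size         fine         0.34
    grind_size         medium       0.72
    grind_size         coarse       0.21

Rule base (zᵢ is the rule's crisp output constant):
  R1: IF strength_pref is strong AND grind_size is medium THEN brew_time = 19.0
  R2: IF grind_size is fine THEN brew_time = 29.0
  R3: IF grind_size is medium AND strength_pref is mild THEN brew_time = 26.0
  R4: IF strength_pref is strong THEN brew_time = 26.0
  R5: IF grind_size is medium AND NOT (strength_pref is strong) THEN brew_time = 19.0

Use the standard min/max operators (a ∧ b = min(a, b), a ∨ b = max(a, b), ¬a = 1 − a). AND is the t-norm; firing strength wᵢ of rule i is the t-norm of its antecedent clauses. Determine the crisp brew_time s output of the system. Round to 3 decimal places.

23.563

R1 (z=19.0): strong=0.77, medium=0.72; AND[min(a, b)] → w = 0.72
R2 (z=29.0): fine=0.34 → w = 0.34
R3 (z=26.0): medium=0.72, mild=0.25; AND[min(a, b)] → w = 0.25
R4 (z=26.0): strong=0.77 → w = 0.77
R5 (z=19.0): medium=0.72, ¬strong=1−0.77=0.23; AND[min(a, b)] → w = 0.23
Weighted average = (0.72·19.0 + 0.34·29.0 + 0.25·26.0 + 0.77·26.0 + 0.23·19.0) / (0.72 + 0.34 + 0.25 + 0.77 + 0.23)
  = 54.4300 / 2.3100 = 23.563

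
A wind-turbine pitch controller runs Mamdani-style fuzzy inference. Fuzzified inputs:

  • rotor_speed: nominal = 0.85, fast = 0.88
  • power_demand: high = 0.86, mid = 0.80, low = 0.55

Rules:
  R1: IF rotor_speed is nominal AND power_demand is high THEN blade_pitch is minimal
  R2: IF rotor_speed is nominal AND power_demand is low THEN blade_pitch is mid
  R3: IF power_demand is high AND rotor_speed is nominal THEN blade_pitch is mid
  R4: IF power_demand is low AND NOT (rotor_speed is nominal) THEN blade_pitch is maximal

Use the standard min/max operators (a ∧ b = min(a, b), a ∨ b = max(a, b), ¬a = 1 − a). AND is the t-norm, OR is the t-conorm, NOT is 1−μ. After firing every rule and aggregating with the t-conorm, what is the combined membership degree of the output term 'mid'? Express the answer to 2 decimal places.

0.85

R1: nominal=0.85, high=0.86; AND[min(a, b)] → w = 0.85
R2: nominal=0.85, low=0.55; AND[min(a, b)] → w = 0.55
R3: high=0.86, nominal=0.85; AND[min(a, b)] → w = 0.85
R4: low=0.55, ¬nominal=1−0.85=0.15; AND[min(a, b)] → w = 0.15
Rules with consequent 'mid': {R2, R3} → strengths 0.55, 0.85
Aggregate via t-conorm [max(a, b)]: 0.85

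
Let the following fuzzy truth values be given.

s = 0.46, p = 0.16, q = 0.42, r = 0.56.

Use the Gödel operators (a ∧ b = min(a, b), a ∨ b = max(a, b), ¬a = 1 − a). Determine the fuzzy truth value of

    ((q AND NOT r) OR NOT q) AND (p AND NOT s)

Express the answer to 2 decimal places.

0.16

NOT r = 1 − 0.56 = 0.44
q AND NOT r = min(a, b) on (0.42, 0.44) = 0.42
NOT q = 1 − 0.42 = 0.58
(q AND NOT r) OR NOT q = max(a, b) on (0.42, 0.58) = 0.58
NOT s = 1 − 0.46 = 0.54
p AND NOT s = min(a, b) on (0.16, 0.54) = 0.16
((q AND NOT r) OR NOT q) AND (p AND NOT s) = min(a, b) on (0.58, 0.16) = 0.16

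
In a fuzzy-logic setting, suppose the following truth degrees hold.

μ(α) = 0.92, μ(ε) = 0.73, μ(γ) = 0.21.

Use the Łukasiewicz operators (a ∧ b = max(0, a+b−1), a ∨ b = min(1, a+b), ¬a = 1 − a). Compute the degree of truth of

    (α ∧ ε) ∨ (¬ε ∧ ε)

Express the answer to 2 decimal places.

α ∧ ε = max(0, a+b−1) on (0.92, 0.73) = 0.65
¬ε = 1 − 0.73 = 0.27
¬ε ∧ ε = max(0, a+b−1) on (0.27, 0.73) = 0.00
(α ∧ ε) ∨ (¬ε ∧ ε) = min(1, a+b) on (0.65, 0.00) = 0.65

0.65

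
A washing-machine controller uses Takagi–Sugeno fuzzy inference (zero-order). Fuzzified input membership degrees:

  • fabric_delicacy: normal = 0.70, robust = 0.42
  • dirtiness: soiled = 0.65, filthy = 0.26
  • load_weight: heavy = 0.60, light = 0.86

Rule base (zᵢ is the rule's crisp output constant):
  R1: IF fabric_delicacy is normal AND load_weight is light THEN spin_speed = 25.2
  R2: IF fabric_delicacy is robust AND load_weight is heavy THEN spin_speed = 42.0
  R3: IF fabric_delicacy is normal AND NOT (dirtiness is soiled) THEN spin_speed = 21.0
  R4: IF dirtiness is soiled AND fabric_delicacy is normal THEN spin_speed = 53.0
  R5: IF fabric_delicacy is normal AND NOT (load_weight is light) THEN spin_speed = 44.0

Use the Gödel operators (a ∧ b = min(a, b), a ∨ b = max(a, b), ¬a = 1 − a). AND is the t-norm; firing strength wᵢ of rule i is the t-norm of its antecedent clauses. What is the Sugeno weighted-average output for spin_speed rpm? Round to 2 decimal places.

R1 (z=25.2): normal=0.70, light=0.86; AND[min(a, b)] → w = 0.70
R2 (z=42.0): robust=0.42, heavy=0.60; AND[min(a, b)] → w = 0.42
R3 (z=21.0): normal=0.70, ¬soiled=1−0.65=0.35; AND[min(a, b)] → w = 0.35
R4 (z=53.0): soiled=0.65, normal=0.70; AND[min(a, b)] → w = 0.65
R5 (z=44.0): normal=0.70, ¬light=1−0.86=0.14; AND[min(a, b)] → w = 0.14
Weighted average = (0.70·25.2 + 0.42·42.0 + 0.35·21.0 + 0.65·53.0 + 0.14·44.0) / (0.70 + 0.42 + 0.35 + 0.65 + 0.14)
  = 83.2400 / 2.2600 = 36.83

36.83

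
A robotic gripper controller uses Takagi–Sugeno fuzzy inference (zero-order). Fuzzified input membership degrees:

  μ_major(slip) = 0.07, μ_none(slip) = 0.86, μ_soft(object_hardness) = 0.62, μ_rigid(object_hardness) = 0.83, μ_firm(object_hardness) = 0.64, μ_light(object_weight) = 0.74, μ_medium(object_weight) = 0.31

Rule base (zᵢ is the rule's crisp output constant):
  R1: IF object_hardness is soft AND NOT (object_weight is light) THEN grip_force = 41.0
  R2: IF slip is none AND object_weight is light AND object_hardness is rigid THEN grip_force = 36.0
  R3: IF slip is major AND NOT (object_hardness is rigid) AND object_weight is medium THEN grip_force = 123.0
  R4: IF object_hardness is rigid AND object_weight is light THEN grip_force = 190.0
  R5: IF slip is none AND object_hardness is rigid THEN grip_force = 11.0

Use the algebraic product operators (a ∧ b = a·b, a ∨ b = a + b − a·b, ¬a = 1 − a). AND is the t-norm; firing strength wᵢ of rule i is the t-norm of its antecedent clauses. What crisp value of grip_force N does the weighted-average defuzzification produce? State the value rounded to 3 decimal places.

R1 (z=41.0): soft=0.62, ¬light=1−0.74=0.26; AND[a·b] → w = 0.1612
R2 (z=36.0): none=0.86, light=0.74, rigid=0.83; AND[a·b] → w = 0.5282
R3 (z=123.0): major=0.07, ¬rigid=1−0.83=0.17, medium=0.31; AND[a·b] → w = 0.0037
R4 (z=190.0): rigid=0.83, light=0.74; AND[a·b] → w = 0.6142
R5 (z=11.0): none=0.86, rigid=0.83; AND[a·b] → w = 0.7138
Weighted average = (0.1612·41.0 + 0.5282·36.0 + 0.0037·123.0 + 0.6142·190.0 + 0.7138·11.0) / (0.1612 + 0.5282 + 0.0037 + 0.6142 + 0.7138)
  = 150.6284 / 2.0211 = 74.528

74.528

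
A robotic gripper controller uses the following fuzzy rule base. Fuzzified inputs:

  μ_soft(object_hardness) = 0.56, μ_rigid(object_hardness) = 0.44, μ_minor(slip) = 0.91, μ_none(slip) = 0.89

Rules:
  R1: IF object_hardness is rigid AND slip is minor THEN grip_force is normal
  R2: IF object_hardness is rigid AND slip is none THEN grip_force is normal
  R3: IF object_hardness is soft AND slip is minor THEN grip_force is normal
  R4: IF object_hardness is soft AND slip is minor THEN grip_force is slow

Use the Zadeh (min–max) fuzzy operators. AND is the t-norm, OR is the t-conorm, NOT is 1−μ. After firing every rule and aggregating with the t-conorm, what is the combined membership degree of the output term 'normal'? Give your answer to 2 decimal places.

R1: rigid=0.44, minor=0.91; AND[min(a, b)] → w = 0.44
R2: rigid=0.44, none=0.89; AND[min(a, b)] → w = 0.44
R3: soft=0.56, minor=0.91; AND[min(a, b)] → w = 0.56
R4: soft=0.56, minor=0.91; AND[min(a, b)] → w = 0.56
Rules with consequent 'normal': {R1, R2, R3} → strengths 0.44, 0.44, 0.56
Aggregate via t-conorm [max(a, b)]: 0.56

0.56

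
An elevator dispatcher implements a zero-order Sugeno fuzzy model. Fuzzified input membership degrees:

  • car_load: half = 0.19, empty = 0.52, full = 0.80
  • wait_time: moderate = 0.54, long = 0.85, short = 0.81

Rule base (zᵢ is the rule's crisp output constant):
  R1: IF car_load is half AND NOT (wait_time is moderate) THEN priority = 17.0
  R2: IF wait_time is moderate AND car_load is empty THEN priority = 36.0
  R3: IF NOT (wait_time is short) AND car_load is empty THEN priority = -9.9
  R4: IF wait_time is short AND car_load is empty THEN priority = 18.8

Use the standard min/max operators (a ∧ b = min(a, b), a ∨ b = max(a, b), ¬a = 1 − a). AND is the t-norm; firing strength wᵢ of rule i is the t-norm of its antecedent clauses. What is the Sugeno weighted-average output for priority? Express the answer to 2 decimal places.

R1 (z=17.0): half=0.19, ¬moderate=1−0.54=0.46; AND[min(a, b)] → w = 0.19
R2 (z=36.0): moderate=0.54, empty=0.52; AND[min(a, b)] → w = 0.52
R3 (z=-9.9): ¬short=1−0.81=0.19, empty=0.52; AND[min(a, b)] → w = 0.19
R4 (z=18.8): short=0.81, empty=0.52; AND[min(a, b)] → w = 0.52
Weighted average = (0.19·17.0 + 0.52·36.0 + 0.19·-9.9 + 0.52·18.8) / (0.19 + 0.52 + 0.19 + 0.52)
  = 29.8450 / 1.4200 = 21.02

21.02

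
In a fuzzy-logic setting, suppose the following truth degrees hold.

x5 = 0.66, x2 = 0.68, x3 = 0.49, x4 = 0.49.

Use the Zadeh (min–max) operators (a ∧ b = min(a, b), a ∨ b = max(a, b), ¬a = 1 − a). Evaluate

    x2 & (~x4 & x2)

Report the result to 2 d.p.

~x4 = 1 − 0.49 = 0.51
~x4 & x2 = min(a, b) on (0.51, 0.68) = 0.51
x2 & (~x4 & x2) = min(a, b) on (0.68, 0.51) = 0.51

0.51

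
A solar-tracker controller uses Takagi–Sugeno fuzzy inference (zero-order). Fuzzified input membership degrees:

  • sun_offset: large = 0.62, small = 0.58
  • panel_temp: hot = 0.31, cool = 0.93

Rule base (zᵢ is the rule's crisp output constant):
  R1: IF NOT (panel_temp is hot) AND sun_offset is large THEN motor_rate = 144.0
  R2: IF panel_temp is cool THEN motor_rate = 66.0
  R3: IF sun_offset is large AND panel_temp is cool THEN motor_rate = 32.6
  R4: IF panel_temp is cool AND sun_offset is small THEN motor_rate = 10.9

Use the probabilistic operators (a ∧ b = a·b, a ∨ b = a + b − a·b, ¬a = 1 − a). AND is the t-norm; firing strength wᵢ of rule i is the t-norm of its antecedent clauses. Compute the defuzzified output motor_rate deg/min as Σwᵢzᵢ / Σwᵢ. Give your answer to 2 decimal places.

R1 (z=144.0): ¬hot=1−0.31=0.69, large=0.62; AND[a·b] → w = 0.4278
R2 (z=66.0): cool=0.93 → w = 0.9300
R3 (z=32.6): large=0.62, cool=0.93; AND[a·b] → w = 0.5766
R4 (z=10.9): cool=0.93, small=0.58; AND[a·b] → w = 0.5394
Weighted average = (0.4278·144.0 + 0.9300·66.0 + 0.5766·32.6 + 0.5394·10.9) / (0.4278 + 0.9300 + 0.5766 + 0.5394)
  = 147.6598 / 2.4738 = 59.69

59.69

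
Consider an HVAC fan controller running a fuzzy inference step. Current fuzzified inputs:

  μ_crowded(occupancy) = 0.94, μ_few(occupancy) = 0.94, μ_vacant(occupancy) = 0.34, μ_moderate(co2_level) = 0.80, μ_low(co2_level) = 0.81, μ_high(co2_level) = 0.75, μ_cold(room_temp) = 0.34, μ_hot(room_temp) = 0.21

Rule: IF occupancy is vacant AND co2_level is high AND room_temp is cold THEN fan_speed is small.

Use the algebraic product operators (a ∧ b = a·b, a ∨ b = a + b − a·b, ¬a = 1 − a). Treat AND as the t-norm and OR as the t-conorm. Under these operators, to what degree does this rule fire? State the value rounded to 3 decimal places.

0.087

firing strength: vacant=0.34, high=0.75, cold=0.34; AND[a·b] → w = 0.0867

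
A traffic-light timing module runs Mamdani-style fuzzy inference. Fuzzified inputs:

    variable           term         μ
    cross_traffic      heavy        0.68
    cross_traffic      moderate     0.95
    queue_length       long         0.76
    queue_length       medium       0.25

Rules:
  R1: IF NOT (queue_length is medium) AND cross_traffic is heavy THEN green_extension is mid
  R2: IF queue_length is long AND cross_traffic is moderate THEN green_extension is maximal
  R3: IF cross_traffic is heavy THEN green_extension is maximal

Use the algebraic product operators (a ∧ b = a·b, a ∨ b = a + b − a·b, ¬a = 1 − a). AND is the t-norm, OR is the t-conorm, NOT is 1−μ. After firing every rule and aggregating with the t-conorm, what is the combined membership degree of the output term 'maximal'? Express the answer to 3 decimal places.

R1: ¬medium=1−0.25=0.75, heavy=0.68; AND[a·b] → w = 0.5100
R2: long=0.76, moderate=0.95; AND[a·b] → w = 0.7220
R3: heavy=0.68 → w = 0.6800
Rules with consequent 'maximal': {R2, R3} → strengths 0.7220, 0.6800
Aggregate via t-conorm [a + b − a·b]: 0.9110

0.911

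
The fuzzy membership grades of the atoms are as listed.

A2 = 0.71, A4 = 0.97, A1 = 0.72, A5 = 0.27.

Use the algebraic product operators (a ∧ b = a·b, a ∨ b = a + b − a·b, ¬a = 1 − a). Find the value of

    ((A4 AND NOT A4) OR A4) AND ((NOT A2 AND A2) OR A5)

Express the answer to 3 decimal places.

0.408

NOT A4 = 1 − 0.9700 = 0.0300
A4 AND NOT A4 = a·b on (0.9700, 0.0300) = 0.0291
(A4 AND NOT A4) OR A4 = a + b − a·b on (0.0291, 0.9700) = 0.9709
NOT A2 = 1 − 0.7100 = 0.2900
NOT A2 AND A2 = a·b on (0.2900, 0.7100) = 0.2059
(NOT A2 AND A2) OR A5 = a + b − a·b on (0.2059, 0.2700) = 0.4203
((A4 AND NOT A4) OR A4) AND ((NOT A2 AND A2) OR A5) = a·b on (0.9709, 0.4203) = 0.4081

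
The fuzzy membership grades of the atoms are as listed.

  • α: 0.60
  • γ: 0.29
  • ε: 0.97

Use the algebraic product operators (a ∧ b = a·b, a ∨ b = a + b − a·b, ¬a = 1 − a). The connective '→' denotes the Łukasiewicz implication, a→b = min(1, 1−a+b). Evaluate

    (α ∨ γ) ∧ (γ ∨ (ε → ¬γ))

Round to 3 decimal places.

α ∨ γ = a + b − a·b on (0.6000, 0.2900) = 0.7160
¬γ = 1 − 0.2900 = 0.7100
ε → ¬γ  [Łukasiewicz: min(1, 1−a+b)] with a=0.9700, b=0.7100 → 0.7400
γ ∨ (ε → ¬γ) = a + b − a·b on (0.2900, 0.7400) = 0.8154
(α ∨ γ) ∧ (γ ∨ (ε → ¬γ)) = a·b on (0.7160, 0.8154) = 0.5838

0.584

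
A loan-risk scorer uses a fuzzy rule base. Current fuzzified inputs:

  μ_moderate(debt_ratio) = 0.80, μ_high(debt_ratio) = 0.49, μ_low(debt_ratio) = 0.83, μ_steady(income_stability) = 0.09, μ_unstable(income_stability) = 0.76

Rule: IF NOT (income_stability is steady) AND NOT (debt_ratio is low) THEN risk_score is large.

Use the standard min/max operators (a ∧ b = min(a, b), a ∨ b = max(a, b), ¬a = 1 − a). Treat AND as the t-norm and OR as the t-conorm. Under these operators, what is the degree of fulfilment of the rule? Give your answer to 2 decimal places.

firing strength: ¬steady=1−0.09=0.91, ¬low=1−0.83=0.17; AND[min(a, b)] → w = 0.17

0.17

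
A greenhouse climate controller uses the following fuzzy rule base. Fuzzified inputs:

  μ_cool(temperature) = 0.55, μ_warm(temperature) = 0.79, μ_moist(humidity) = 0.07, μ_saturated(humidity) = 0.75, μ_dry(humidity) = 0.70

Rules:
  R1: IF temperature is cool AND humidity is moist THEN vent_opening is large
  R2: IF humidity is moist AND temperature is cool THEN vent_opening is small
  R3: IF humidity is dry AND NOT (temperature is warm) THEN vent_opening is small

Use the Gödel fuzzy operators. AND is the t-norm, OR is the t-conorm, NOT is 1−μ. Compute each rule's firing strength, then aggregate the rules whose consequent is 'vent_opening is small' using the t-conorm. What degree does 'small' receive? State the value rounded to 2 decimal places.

R1: cool=0.55, moist=0.07; AND[min(a, b)] → w = 0.07
R2: moist=0.07, cool=0.55; AND[min(a, b)] → w = 0.07
R3: dry=0.70, ¬warm=1−0.79=0.21; AND[min(a, b)] → w = 0.21
Rules with consequent 'small': {R2, R3} → strengths 0.07, 0.21
Aggregate via t-conorm [max(a, b)]: 0.21

0.21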